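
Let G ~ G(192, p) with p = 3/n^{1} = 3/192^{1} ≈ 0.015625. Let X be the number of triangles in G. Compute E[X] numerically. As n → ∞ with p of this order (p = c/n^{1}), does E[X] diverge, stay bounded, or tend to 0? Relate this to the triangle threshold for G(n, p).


Number of potential triangles: C(192, 3) = 1161280.
Each occurs with probability p³ ≈ (0.015625)³ ≈ 3.81469727e-06.
By linearity: E[X] = C(192, 3)·p³ ≈ 1161280 · 3.81469727e-06 ≈ 4.429932.
Here α = 1, so p = 3/n is exactly at the triangle threshold p ~ 1/n. Asymptotically E[X] → c³/6 = 3³/6 = 9/2 ≈ 4.500000, a bounded constant. In this regime the triangle count is asymptotically Poisson(c³/6).

E[X] ≈ 4.429932; in regime p = Θ(1/n^{1}) E[X] stays bounded (at the triangle threshold p ~ 1/n).


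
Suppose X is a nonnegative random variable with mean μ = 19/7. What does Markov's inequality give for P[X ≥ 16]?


μ = E[X] = 19/7, a = 16.
Markov: P[X ≥ 16] ≤ μ/a = (19/7)/16 = 19/112.
Numerically: ≈ 0.169643.
(Since a = 16 > μ = 2.714286, the bound 19/112 is < 1 and informative.)

P[X ≥ 16] ≤ 19/112 ≈ 0.169643.


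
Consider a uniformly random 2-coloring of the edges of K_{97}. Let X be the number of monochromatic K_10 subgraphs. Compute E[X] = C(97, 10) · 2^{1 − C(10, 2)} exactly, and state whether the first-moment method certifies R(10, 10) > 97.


E[X] = C(97, 10) · 2^{1 − 45} = 12576469727536 · 2^{−44} = 12576469727536/17592186044416.
As a reduced fraction: E[X] = 786029357971/1099511627776 ≈ 0.7149.
Is E[X] < 1? YES.
Since E[X] < 1, there exists a 2-coloring of K_{97} with no monochromatic K_10; hence R(10, 10) > 97.

E[X] = 786029357971/1099511627776 ≈ 0.7149; E[X] < 1, so R(10, 10) > 97.


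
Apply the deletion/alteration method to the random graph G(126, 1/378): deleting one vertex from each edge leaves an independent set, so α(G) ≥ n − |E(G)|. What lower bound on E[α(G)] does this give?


E[|E(G)|] = C(126, 2)·p = 7875 · (1/378) = 125/6.
E[α(G)] ≥ n − E[|E(G)|] = 126 − 125/6 = 631/6.
Numerically: ≈ 105.1667.
(This is only a lower bound; the true E[α(G)] may be larger.)

E[α(G)] ≥ 631/6 ≈ 105.1667.


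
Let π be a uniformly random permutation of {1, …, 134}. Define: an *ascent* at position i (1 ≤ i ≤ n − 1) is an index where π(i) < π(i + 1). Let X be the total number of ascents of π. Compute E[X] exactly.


Write X = Σ X_I over i = 1, …, 133, with X_I the indicator of one ascent.
There are 133 indicators.
For each fixed i, the pair (π(i), π(i+1)) is a uniformly random ordered pair of distinct values from {1, …, 134}; by symmetry P[π(i) < π(i+1)] = 1/2.
By linearity: E[X] = 133 · (1/2) = (134 − 1) · (1/2) = 133/2 ≈ 66.500.

E[X] = 133/2 = 66.500.


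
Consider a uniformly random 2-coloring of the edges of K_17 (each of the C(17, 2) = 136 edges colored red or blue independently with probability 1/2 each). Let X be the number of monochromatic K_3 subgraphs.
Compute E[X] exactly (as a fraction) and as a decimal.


Let X = Σ_S X_S over the C(17, 3) = 680 subsets S of size 3, where X_S = 1 if the K_3 on S is monochromatic.
For a fixed S, the K_3 on S has C(3, 2) = 3 edges. P[all 3 edges red] = (1/2)^3, and likewise for blue, so P[monochromatic] = 2·(1/2)^3 = 2^{1 − 3} = 1/4.
Summing: E[X] = C(17, 3) · 2^{1 − 3} = 680 · 1/4 = 170.
Numerically: E[X] ≈ 170.0000.

E[X] = C(17,3)·2^(1−C(3,2)) = 170 ≈ 170.0000.


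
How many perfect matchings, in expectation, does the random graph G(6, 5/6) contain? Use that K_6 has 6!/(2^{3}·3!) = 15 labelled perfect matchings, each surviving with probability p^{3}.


K_6 has 6!/(2^{3}·3!) = 15 labelled perfect matchings.
For each such perfect matching H, let X_H = 1 if all 3 edges of H are present in G. Then P[X_H = 1] = p^{3} = (5/6)^{3} = 125/216.
By linearity of expectation: E[X] = Σ_H E[X_H] = 15 · p^{3} = 15 · 125/216 = 625/72.
Numerically: E[X] ≈ 8.68.

E[X] = 15 · (5/6)^{3} = 625/72 ≈ 8.68.


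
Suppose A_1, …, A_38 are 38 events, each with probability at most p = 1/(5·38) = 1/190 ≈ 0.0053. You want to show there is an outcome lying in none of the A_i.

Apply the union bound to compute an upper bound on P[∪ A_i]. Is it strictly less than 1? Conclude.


Union bound: P[∪_{i=1}^{38} A_i] ≤ Σ_i P[A_i] ≤ 38·p = 38·(1/190) = 1/5.
Numerically: 1/5 ≈ 0.2000.
Is 1/5 < 1? YES.
Since P[∪ A_i] ≤ 1/5 < 1, the complement has P[∩ A_i^c] ≥ 1 − 1/5 = 4/5 > 0, so some outcome avoids every A_i.

38·p = 1/5 ≈ 0.2000; existence CERTIFIED by the union bound.


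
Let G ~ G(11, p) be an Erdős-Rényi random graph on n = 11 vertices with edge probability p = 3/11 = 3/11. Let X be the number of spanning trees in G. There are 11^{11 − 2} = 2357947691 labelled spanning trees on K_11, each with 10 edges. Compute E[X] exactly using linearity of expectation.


K_11 has 11^{11 − 2} = 2357947691 labelled spanning trees.
For each such spanning tree H, let X_H = 1 if all 10 edges of H are present in G. Then P[X_H = 1] = p^{10} = (3/11)^{10} = 59049/25937424601.
By linearity of expectation: E[X] = Σ_H E[X_H] = 2357947691 · p^{10} = 2357947691 · 59049/25937424601 = 59049/11.
Numerically: E[X] ≈ 5.37e+03.

E[X] = 2357947691 · (3/11)^{10} = 59049/11 ≈ 5.37e+03.


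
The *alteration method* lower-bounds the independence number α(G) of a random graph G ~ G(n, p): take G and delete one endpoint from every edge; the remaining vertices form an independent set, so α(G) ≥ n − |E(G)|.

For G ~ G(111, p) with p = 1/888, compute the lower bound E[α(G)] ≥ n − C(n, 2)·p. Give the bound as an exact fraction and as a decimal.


E[|E(G)|] = C(111, 2)·p = 6105 · (1/888) = 55/8.
E[α(G)] ≥ n − E[|E(G)|] = 111 − 55/8 = 833/8.
Numerically: ≈ 104.12500.
(This is only a lower bound; the true E[α(G)] may be larger.)

E[α(G)] ≥ 833/8 ≈ 104.12500.


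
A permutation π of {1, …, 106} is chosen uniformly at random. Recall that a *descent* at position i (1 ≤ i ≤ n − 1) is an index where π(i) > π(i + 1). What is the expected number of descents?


Write X = Σ X_I over i = 1, …, 105, with X_I the indicator of one descent.
There are 105 indicators.
For each fixed i, the pair (π(i), π(i+1)) is a uniformly random ordered pair of distinct values from {1, …, 106}; by symmetry P[π(i) > π(i+1)] = 1/2.
By linearity: E[X] = 105 · (1/2) = (106 − 1) · (1/2) = 105/2 ≈ 52.500.

E[X] = 105/2 = 52.500.


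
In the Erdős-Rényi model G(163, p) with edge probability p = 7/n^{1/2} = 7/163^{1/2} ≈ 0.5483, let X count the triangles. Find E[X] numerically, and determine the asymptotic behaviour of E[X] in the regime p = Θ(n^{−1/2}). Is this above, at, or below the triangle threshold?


Number of potential triangles: C(163, 3) = 708561.
Each occurs with probability p³ ≈ (0.5483)³ ≈ 1.648211e-01.
By linearity: E[X] = C(163, 3)·p³ ≈ 708561 · 1.648211e-01 ≈ 116785.7779.
Since α = 1/2 < 1, p = c/n^{1/2} ≫ 1/n is above the triangle threshold p ~ 1/n. Asymptotically E[X] ~ (c³/6)·n^{3(1−α)} = (7³/6)·n^{1.5} → ∞; triangles are abundant w.h.p.

E[X] ≈ 116785.7779; in regime p = Θ(1/n^{1/2}) E[X] diverges (above the triangle threshold p ~ 1/n).


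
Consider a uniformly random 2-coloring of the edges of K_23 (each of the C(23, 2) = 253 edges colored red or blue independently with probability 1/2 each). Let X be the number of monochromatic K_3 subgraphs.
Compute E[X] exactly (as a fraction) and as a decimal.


Let X = Σ_S X_S over the C(23, 3) = 1771 subsets S of size 3, where X_S = 1 if the K_3 on S is monochromatic.
For a fixed S, the K_3 on S has C(3, 2) = 3 edges. P[all 3 edges red] = (1/2)^3, and likewise for blue, so P[monochromatic] = 2·(1/2)^3 = 2^{1 − 3} = 1/4.
By linearity: E[X] = C(23, 3) · 2^{1 − 3} = 1771 · 1/4 = 1771/4.
Numerically: E[X] ≈ 442.75000.

E[X] = C(23,3)·2^(1−C(3,2)) = 1771/4 ≈ 442.75000.


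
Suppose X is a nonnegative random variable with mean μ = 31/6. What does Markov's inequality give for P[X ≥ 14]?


μ = E[X] = 31/6, a = 14.
Markov: P[X ≥ 14] ≤ μ/a = (31/6)/14 = 31/84.
Numerically: ≈ 0.36905.
(Since a = 14 > μ = 5.16667, the bound 31/84 is < 1 and informative.)

P[X ≥ 14] ≤ 31/84 ≈ 0.36905.


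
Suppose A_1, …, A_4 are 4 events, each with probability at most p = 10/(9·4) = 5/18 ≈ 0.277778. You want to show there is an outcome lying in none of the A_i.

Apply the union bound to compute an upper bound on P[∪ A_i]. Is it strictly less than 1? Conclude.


Union bound: P[∪_{i=1}^{4} A_i] ≤ Σ_i P[A_i] ≤ 4·p = 4·(5/18) = 10/9.
Numerically: 10/9 ≈ 1.111111.
Is 10/9 < 1? NO.
Since the bound 10/9 is ≥ 1, the union bound is uninformative here; it does NOT by itself certify existence.

4·p = 10/9 ≈ 1.111111; existence NOT certified by the union bound.


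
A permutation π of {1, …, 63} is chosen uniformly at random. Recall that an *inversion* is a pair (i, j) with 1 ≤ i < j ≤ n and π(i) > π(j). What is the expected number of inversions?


Write X = Σ X_I over the C(63, 2) = 1953 pairs i < j, with X_I the indicator of one inversion.
There are 1953 indicators.
For each fixed pair i < j, the values π(i) and π(j) are two distinct elements of {1, …, 63} in uniformly random order; by symmetry P[π(i) > π(j)] = 1/2.
By linearity: E[X] = 1953 · (1/2) = C(63, 2) · (1/2) = 1953/2 = 1953/2 ≈ 976.500.

E[X] = 1953/2 = 976.500.


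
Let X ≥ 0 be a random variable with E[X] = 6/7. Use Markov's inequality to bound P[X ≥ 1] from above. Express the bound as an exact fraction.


μ = E[X] = 6/7, a = 1.
Markov: P[X ≥ 1] ≤ μ/a = (6/7)/1 = 6/7.
Numerically: ≈ 0.8571.
(Since a = 1 > μ = 0.8571, the bound 6/7 is < 1 and informative.)

P[X ≥ 1] ≤ 6/7 ≈ 0.8571.


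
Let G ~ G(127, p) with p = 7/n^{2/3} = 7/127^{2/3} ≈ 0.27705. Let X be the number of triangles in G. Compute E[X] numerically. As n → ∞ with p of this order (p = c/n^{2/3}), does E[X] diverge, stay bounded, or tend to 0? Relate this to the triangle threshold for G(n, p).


Number of potential triangles: C(127, 3) = 333375.
Each occurs with probability p³ ≈ (0.27705)³ ≈ 2.1266043e-02.
By linearity: E[X] = C(127, 3)·p³ ≈ 333375 · 2.1266043e-02 ≈ 7089.56693.
Since α = 2/3 < 1, p = c/n^{2/3} ≫ 1/n is above the triangle threshold p ~ 1/n. Asymptotically E[X] ~ (c³/6)·n^{3(1−α)} = (7³/6)·n^{1} → ∞; triangles are abundant w.h.p.

E[X] ≈ 7089.56693; in regime p = Θ(1/n^{2/3}) E[X] diverges (above the triangle threshold p ~ 1/n).


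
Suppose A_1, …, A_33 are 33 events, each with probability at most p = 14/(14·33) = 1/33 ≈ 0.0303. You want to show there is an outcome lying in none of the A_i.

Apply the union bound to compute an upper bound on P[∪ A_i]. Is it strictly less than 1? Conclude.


Union bound: P[∪_{i=1}^{33} A_i] ≤ Σ_i P[A_i] ≤ 33·p = 33·(1/33) = 1.
Numerically: 1 ≈ 1.0000.
Is 1 < 1? NO.
Since the bound 1 is ≥ 1, the union bound is uninformative here; it does NOT by itself certify existence.

33·p = 1 ≈ 1.0000; existence NOT certified by the union bound.


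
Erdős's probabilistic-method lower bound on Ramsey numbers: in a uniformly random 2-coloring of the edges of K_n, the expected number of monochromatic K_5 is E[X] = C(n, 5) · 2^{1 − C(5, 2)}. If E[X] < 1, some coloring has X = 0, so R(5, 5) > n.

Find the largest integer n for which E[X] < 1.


We need C(n, 5) · 2^{1 − 10} < 1, i.e. C(n, 5) < 2^{10 − 1} = 512.
Check values of n near the boundary:
  n = 10: C(10, 5) = 252; 252 < 512? YES
  n = 11: C(11, 5) = 462; 462 < 512? YES
  n = 12: C(12, 5) = 792; 792 < 512? NO
  n = 13: C(13, 5) = 1287; 1287 < 512? NO
The largest n with C(n, 5) < 512 is n = 11 (where E[X] = 231/256 ≈ 0.9023438). Hence R(5, 5) > 11, i.e. R(5, 5) ≥ 12.

Largest n = 11; hence R(5, 5) > 11.


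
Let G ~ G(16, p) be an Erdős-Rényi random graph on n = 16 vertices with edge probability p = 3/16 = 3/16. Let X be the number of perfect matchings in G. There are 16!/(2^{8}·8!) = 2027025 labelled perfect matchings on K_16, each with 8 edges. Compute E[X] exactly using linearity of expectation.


K_16 has 16!/(2^{8}·8!) = 2027025 labelled perfect matchings.
For each such perfect matching H, let X_H = 1 if all 8 edges of H are present in G. Then P[X_H = 1] = p^{8} = (3/16)^{8} = 6561/4294967296.
By linearity: E[X] = Σ_H E[X_H] = 2027025 · p^{8} = 2027025 · 6561/4294967296 = 13299311025/4294967296.
Numerically: E[X] ≈ 3.0965.

E[X] = 2027025 · (3/16)^{8} = 13299311025/4294967296 ≈ 3.0965.


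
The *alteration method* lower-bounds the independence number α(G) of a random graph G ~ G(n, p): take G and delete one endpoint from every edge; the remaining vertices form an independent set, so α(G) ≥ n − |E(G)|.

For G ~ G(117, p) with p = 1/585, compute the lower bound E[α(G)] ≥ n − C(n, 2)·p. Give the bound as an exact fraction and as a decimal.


E[|E(G)|] = C(117, 2)·p = 6786 · (1/585) = 58/5.
E[α(G)] ≥ n − E[|E(G)|] = 117 − 58/5 = 527/5.
Numerically: ≈ 105.400.
(This is only a lower bound; the true E[α(G)] may be larger.)

E[α(G)] ≥ 527/5 ≈ 105.400.


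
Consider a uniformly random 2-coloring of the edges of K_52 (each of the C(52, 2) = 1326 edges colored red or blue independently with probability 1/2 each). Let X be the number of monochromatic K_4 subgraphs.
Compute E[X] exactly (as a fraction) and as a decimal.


Let X = Σ_S X_S over the C(52, 4) = 270725 subsets S of size 4, where X_S = 1 if the K_4 on S is monochromatic.
For a fixed S, the K_4 on S has C(4, 2) = 6 edges. P[all 6 edges red] = (1/2)^6, and likewise for blue, so P[monochromatic] = 2·(1/2)^6 = 2^{1 − 6} = 1/32.
By linearity: E[X] = C(52, 4) · 2^{1 − 6} = 270725 · 1/32 = 270725/32.
Numerically: E[X] ≈ 8460.1562.

E[X] = C(52,4)·2^(1−C(4,2)) = 270725/32 ≈ 8460.1562.


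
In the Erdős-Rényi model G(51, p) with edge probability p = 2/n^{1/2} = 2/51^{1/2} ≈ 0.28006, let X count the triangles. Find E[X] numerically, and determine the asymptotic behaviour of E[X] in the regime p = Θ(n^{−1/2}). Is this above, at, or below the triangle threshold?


Number of potential triangles: C(51, 3) = 20825.
Each occurs with probability p³ ≈ (0.28006)³ ≈ 2.1965178e-02.
By linearity: E[X] = C(51, 3)·p³ ≈ 20825 · 2.1965178e-02 ≈ 457.42483.
Since α = 1/2 < 1, p = c/n^{1/2} ≫ 1/n is above the triangle threshold p ~ 1/n. Asymptotically E[X] ~ (c³/6)·n^{3(1−α)} = (2³/6)·n^{1.5} → ∞; triangles are abundant w.h.p.

E[X] ≈ 457.42483; in regime p = Θ(1/n^{1/2}) E[X] diverges (above the triangle threshold p ~ 1/n).


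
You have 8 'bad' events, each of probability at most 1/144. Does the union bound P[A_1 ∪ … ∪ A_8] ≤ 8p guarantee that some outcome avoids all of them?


Union bound: P[∪_{i=1}^{8} A_i] ≤ Σ_i P[A_i] ≤ 8·p = 8·(1/144) = 1/18.
Numerically: 1/18 ≈ 0.0555556.
Is 1/18 < 1? YES.
Since P[∪ A_i] ≤ 1/18 < 1, the complement has P[∩ A_i^c] ≥ 1 − 1/18 = 17/18 > 0, so some outcome avoids every A_i.

8·p = 1/18 ≈ 0.0555556; existence CERTIFIED by the union bound.


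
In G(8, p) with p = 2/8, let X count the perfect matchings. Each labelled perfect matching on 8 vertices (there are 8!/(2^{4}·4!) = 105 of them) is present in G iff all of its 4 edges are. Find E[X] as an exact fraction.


K_8 has 8!/(2^{4}·4!) = 105 labelled perfect matchings.
For each such perfect matching H, let X_H = 1 if all 4 edges of H are present in G. Then P[X_H = 1] = p^{4} = (1/4)^{4} = 1/256.
By linearity: E[X] = Σ_H E[X_H] = 105 · p^{4} = 105 · 1/256 = 105/256.
Numerically: E[X] ≈ 0.410156.

E[X] = 105 · (1/4)^{4} = 105/256 ≈ 0.410156.


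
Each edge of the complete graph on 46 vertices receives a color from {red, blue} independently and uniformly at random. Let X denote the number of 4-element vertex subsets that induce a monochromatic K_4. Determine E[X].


Let X = Σ_S X_S over the C(46, 4) = 163185 subsets S of size 4, where X_S = 1 if the K_4 on S is monochromatic.
For a fixed S, the K_4 on S has C(4, 2) = 6 edges. P[all 6 edges red] = (1/2)^6, and likewise for blue, so P[monochromatic] = 2·(1/2)^6 = 2^{1 − 6} = 1/32.
By linearity: E[X] = C(46, 4) · 2^{1 − 6} = 163185 · 1/32 = 163185/32.
Numerically: E[X] ≈ 5099.5312.

E[X] = C(46,4)·2^(1−C(4,2)) = 163185/32 ≈ 5099.5312.


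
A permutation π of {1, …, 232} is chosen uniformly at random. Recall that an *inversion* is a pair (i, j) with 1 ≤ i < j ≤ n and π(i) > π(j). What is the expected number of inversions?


Write X = Σ X_I over the C(232, 2) = 26796 pairs i < j, with X_I the indicator of one inversion.
There are 26796 indicators.
For each fixed pair i < j, the values π(i) and π(j) are two distinct elements of {1, …, 232} in uniformly random order; by symmetry P[π(i) > π(j)] = 1/2.
By linearity: E[X] = 26796 · (1/2) = C(232, 2) · (1/2) = 26796/2 = 13398 ≈ 13398.000000.

E[X] = 13398 = 13398.000000.


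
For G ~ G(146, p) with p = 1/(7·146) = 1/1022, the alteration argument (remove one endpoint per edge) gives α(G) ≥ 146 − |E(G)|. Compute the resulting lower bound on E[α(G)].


E[|E(G)|] = C(146, 2)·p = 10585 · (1/1022) = 145/14.
E[α(G)] ≥ n − E[|E(G)|] = 146 − 145/14 = 1899/14.
Numerically: ≈ 135.643.
(This is only a lower bound; the true E[α(G)] may be larger.)

E[α(G)] ≥ 1899/14 ≈ 135.643.


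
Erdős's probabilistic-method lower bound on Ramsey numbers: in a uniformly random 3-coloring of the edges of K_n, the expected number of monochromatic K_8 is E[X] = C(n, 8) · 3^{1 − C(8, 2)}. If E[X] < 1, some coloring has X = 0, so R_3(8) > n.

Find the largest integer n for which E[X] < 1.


We need C(n, 8) · 3^{1 − 28} < 1, i.e. C(n, 8) < 3^{28 − 1} = 7625597484987.
Check values of n near the boundary:
  n = 152: C(152, 8) = 5859727868575; 5859727868575 < 7625597484987? YES
  n = 153: C(153, 8) = 6183023199255; 6183023199255 < 7625597484987? YES
  n = 154: C(154, 8) = 6521818990995; 6521818990995 < 7625597484987? YES
  n = 155: C(155, 8) = 6876747915675; 6876747915675 < 7625597484987? YES
  n = 156: C(156, 8) = 7248464019225; 7248464019225 < 7625597484987? YES
  n = 157: C(157, 8) = 7637643295425; 7637643295425 < 7625597484987? NO
  n = 158: C(158, 8) = 8044984271181; 8044984271181 < 7625597484987? NO
The largest n with C(n, 8) < 7625597484987 is n = 156 (where E[X] = 805384891025/847288609443 ≈ 0.9505437). Hence R_3(8) > 156, i.e. R_3(8) ≥ 157.

Largest n = 156; hence R_3(8) > 156.


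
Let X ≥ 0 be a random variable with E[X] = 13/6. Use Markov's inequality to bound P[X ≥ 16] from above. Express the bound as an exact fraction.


μ = E[X] = 13/6, a = 16.
Markov: P[X ≥ 16] ≤ μ/a = (13/6)/16 = 13/96.
Numerically: ≈ 0.135.
(Since a = 16 > μ = 2.167, the bound 13/96 is < 1 and informative.)

P[X ≥ 16] ≤ 13/96 ≈ 0.135.


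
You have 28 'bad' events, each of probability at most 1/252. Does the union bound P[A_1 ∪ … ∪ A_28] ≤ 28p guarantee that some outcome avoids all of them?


Union bound: P[∪_{i=1}^{28} A_i] ≤ Σ_i P[A_i] ≤ 28·p = 28·(1/252) = 1/9.
Numerically: 1/9 ≈ 0.1111111.
Is 1/9 < 1? YES.
Since P[∪ A_i] ≤ 1/9 < 1, the complement has P[∩ A_i^c] ≥ 1 − 1/9 = 8/9 > 0, so some outcome avoids every A_i.

28·p = 1/9 ≈ 0.1111111; existence CERTIFIED by the union bound.


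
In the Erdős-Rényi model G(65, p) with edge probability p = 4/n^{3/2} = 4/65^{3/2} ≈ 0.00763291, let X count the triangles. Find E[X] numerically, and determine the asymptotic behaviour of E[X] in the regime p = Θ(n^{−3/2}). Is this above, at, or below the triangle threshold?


Number of potential triangles: C(65, 3) = 43680.
Each occurs with probability p³ ≈ (0.00763291)³ ≈ 4.44702805e-07.
By linearity: E[X] = C(65, 3)·p³ ≈ 43680 · 4.44702805e-07 ≈ 0.019425.
Since α = 3/2 > 1, p = c/n^{3/2} = o(1/n) is below the triangle threshold p ~ 1/n. Asymptotically E[X] ~ (c³/6)·n^{3(1−α)} = (4³/6)·n^{-1.5} → 0, so by Markov's inequality G has no triangles w.h.p.

E[X] ≈ 0.019425; in regime p = Θ(1/n^{3/2}) E[X] tends to 0 (below the triangle threshold p ~ 1/n).


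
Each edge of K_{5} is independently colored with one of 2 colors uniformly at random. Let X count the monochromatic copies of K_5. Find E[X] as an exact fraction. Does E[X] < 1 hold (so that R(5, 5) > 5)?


E[X] = C(5, 5) · 2^{1 − 10} = 1 · 2^{−9} = 1/512.
As a reduced fraction: E[X] = 1/512 ≈ 0.002.
Is E[X] < 1? YES.
Since E[X] < 1, there exists a 2-coloring of K_{5} with no monochromatic K_5; hence R(5, 5) > 5.

E[X] = 1/512 ≈ 0.002; E[X] < 1, so R(5, 5) > 5.


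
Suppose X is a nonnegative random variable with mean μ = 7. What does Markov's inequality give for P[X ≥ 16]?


μ = E[X] = 7, a = 16.
Markov: P[X ≥ 16] ≤ μ/a = (7)/16 = 7/16.
Numerically: ≈ 0.438.
(Since a = 16 > μ = 7.000, the bound 7/16 is < 1 and informative.)

P[X ≥ 16] ≤ 7/16 ≈ 0.438.


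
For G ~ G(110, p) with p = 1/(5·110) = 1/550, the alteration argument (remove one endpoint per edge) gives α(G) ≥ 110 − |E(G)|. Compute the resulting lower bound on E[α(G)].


E[|E(G)|] = C(110, 2)·p = 5995 · (1/550) = 109/10.
E[α(G)] ≥ n − E[|E(G)|] = 110 − 109/10 = 991/10.
Numerically: ≈ 99.10000.
(This is only a lower bound; the true E[α(G)] may be larger.)

E[α(G)] ≥ 991/10 ≈ 99.10000.


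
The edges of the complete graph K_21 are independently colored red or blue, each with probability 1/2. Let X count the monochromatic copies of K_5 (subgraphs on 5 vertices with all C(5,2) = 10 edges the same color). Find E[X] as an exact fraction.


Let X = Σ_S X_S over the C(21, 5) = 20349 subsets S of size 5, where X_S = 1 if the K_5 on S is monochromatic.
For a fixed S, the K_5 on S has C(5, 2) = 10 edges. P[all 10 edges red] = (1/2)^10, and likewise for blue, so P[monochromatic] = 2·(1/2)^10 = 2^{1 − 10} = 1/512.
By linearity of expectation: E[X] = C(21, 5) · 2^{1 − 10} = 20349 · 1/512 = 20349/512.
Numerically: E[X] ≈ 39.744141.

E[X] = C(21,5)·2^(1−C(5,2)) = 20349/512 ≈ 39.744141.


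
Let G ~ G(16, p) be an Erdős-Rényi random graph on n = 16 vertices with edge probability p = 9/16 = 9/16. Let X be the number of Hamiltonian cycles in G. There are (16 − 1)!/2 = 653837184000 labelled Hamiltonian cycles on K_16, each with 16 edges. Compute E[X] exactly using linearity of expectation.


K_16 has (16 − 1)!/2 = 653837184000 labelled Hamiltonian cycles.
For each such Hamiltonian cycle H, let X_H = 1 if all 16 edges of H are present in G. Then P[X_H = 1] = p^{16} = (9/16)^{16} = 1853020188851841/18446744073709551616.
Summing the indicators: E[X] = Σ_H E[X_H] = 653837184000 · p^{16} = 653837184000 · 1853020188851841/18446744073709551616 = 1183177248216831945952875/18014398509481984.
Numerically: E[X] ≈ 6.56795e+07.

E[X] = 653837184000 · (9/16)^{16} = 1183177248216831945952875/18014398509481984 ≈ 6.56795e+07.


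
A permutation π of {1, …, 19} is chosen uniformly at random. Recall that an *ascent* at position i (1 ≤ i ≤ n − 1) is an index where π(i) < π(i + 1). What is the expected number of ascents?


Write X = Σ X_I over i = 1, …, 18, with X_I the indicator of one ascent.
There are 18 indicators.
For each fixed i, the pair (π(i), π(i+1)) is a uniformly random ordered pair of distinct values from {1, …, 19}; by symmetry P[π(i) < π(i+1)] = 1/2.
By linearity: E[X] = 18 · (1/2) = (19 − 1) · (1/2) = 9 ≈ 9.0000.

E[X] = 9 = 9.0000.


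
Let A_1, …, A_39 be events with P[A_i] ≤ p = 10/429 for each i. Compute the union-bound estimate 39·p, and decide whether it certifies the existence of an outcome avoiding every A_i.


Union bound: P[∪_{i=1}^{39} A_i] ≤ Σ_i P[A_i] ≤ 39·p = 39·(10/429) = 10/11.
Numerically: 10/11 ≈ 0.9091.
Is 10/11 < 1? YES.
Since P[∪ A_i] ≤ 10/11 < 1, the complement has P[∩ A_i^c] ≥ 1 − 10/11 = 1/11 > 0, so some outcome avoids every A_i.

39·p = 10/11 ≈ 0.9091; existence CERTIFIED by the union bound.


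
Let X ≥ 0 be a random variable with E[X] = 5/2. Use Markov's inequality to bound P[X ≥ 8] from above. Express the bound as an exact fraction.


μ = E[X] = 5/2, a = 8.
Markov: P[X ≥ 8] ≤ μ/a = (5/2)/8 = 5/16.
Numerically: ≈ 0.312.
(Since a = 8 > μ = 2.500, the bound 5/16 is < 1 and informative.)

P[X ≥ 8] ≤ 5/16 ≈ 0.312.


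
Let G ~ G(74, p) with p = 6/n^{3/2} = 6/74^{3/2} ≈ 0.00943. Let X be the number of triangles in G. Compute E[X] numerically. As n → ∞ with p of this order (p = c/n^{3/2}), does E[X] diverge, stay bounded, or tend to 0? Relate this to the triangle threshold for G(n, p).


Number of potential triangles: C(74, 3) = 64824.
Each occurs with probability p³ ≈ (0.00943)³ ≈ 8.37358e-07.
By linearity: E[X] = C(74, 3)·p³ ≈ 64824 · 8.37358e-07 ≈ 0.054.
Since α = 3/2 > 1, p = c/n^{3/2} = o(1/n) is below the triangle threshold p ~ 1/n. Asymptotically E[X] ~ (c³/6)·n^{3(1−α)} = (6³/6)·n^{-1.5} → 0, so by Markov's inequality G has no triangles w.h.p.

E[X] ≈ 0.054; in regime p = Θ(1/n^{3/2}) E[X] tends to 0 (below the triangle threshold p ~ 1/n).


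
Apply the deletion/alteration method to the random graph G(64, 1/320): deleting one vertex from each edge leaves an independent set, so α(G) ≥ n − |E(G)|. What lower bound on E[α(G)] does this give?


E[|E(G)|] = C(64, 2)·p = 2016 · (1/320) = 63/10.
E[α(G)] ≥ n − E[|E(G)|] = 64 − 63/10 = 577/10.
Numerically: ≈ 57.7000.
(This is only a lower bound; the true E[α(G)] may be larger.)

E[α(G)] ≥ 577/10 ≈ 57.7000.


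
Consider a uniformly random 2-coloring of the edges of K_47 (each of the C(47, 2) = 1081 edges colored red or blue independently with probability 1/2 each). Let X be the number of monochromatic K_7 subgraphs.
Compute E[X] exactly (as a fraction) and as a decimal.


Let X = Σ_S X_S over the C(47, 7) = 62891499 subsets S of size 7, where X_S = 1 if the K_7 on S is monochromatic.
For a fixed S, the K_7 on S has C(7, 2) = 21 edges. P[all 21 edges red] = (1/2)^21, and likewise for blue, so P[monochromatic] = 2·(1/2)^21 = 2^{1 − 21} = 1/1048576.
By linearity: E[X] = C(47, 7) · 2^{1 − 21} = 62891499 · 1/1048576 = 62891499/1048576.
Numerically: E[X] ≈ 59.9780.

E[X] = C(47,7)·2^(1−C(7,2)) = 62891499/1048576 ≈ 59.9780.


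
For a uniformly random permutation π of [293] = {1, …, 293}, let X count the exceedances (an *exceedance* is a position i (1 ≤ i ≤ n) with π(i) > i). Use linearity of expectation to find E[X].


Write X = Σ_{i=1}^{293} X_i, where X_i = 1_{π(i) > i}.
For each fixed i, π(i) is uniform over {1, …, 293} (marginal of a uniform permutation), so P[π(i) > i] = (n − i)/n. Summing: Σ_{i=1}^{293} (n − i)/n = (0 + 1 + … + 292)/293 = 293(293 − 1)/(2·293) = (293 − 1)/2.
Hence E[X] = Σ_{i=1}^{293} (293 − i)/293 = 146 ≈ 146.000.

E[X] = 146 = 146.000.


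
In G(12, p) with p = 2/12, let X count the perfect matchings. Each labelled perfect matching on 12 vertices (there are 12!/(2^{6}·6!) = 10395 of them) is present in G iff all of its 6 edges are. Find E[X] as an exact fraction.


K_12 has 12!/(2^{6}·6!) = 10395 labelled perfect matchings.
For each such perfect matching H, let X_H = 1 if all 6 edges of H are present in G. Then P[X_H = 1] = p^{6} = (1/6)^{6} = 1/46656.
By linearity: E[X] = Σ_H E[X_H] = 10395 · p^{6} = 10395 · 1/46656 = 385/1728.
Numerically: E[X] ≈ 0.2228.

E[X] = 10395 · (1/6)^{6} = 385/1728 ≈ 0.2228.


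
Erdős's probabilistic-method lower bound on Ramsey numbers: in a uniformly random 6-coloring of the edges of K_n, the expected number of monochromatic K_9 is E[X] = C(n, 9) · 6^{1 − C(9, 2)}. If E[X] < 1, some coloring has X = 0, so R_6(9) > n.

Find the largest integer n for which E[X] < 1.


We need C(n, 9) · 6^{1 − 36} < 1, i.e. C(n, 9) < 6^{36 − 1} = 1719070799748422591028658176.
Check values of n near the boundary:
  n = 4406: C(4406, 9) = 1710356485221788389505285700; 1710356485221788389505285700 < 1719070799748422591028658176? YES
  n = 4407: C(4407, 9) = 1713856532599459170657070050; 1713856532599459170657070050 < 1719070799748422591028658176? YES
  n = 4408: C(4408, 9) = 1717362945146264156457459600; 1717362945146264156457459600 < 1719070799748422591028658176? YES
  n = 4409: C(4409, 9) = 1720875732988608787686577131; 1720875732988608787686577131 < 1719070799748422591028658176? NO
  n = 4410: C(4410, 9) = 1724394906266704102180823710; 1724394906266704102180823710 < 1719070799748422591028658176? NO
  n = 4411: C(4411, 9) = 1727920475134582415883601405; 1727920475134582415883601405 < 1719070799748422591028658176? NO
The largest n with C(n, 9) < 1719070799748422591028658176 is n = 4408 (where E[X] = 35778394690547169926197075/35813974994758803979763712 ≈ 0.999). Hence R_6(9) > 4408, i.e. R_6(9) ≥ 4409.

Largest n = 4408; hence R_6(9) > 4408.


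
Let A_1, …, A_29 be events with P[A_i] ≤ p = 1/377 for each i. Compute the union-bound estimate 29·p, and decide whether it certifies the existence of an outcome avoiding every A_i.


Union bound: P[∪_{i=1}^{29} A_i] ≤ Σ_i P[A_i] ≤ 29·p = 29·(1/377) = 1/13.
Numerically: 1/13 ≈ 0.076923.
Is 1/13 < 1? YES.
Since P[∪ A_i] ≤ 1/13 < 1, the complement has P[∩ A_i^c] ≥ 1 − 1/13 = 12/13 > 0, so some outcome avoids every A_i.

29·p = 1/13 ≈ 0.076923; existence CERTIFIED by the union bound.


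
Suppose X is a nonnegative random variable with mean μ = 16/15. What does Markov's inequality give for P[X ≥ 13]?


μ = E[X] = 16/15, a = 13.
Markov: P[X ≥ 13] ≤ μ/a = (16/15)/13 = 16/195.
Numerically: ≈ 0.082051.
(Since a = 13 > μ = 1.066667, the bound 16/195 is < 1 and informative.)

P[X ≥ 13] ≤ 16/195 ≈ 0.082051.


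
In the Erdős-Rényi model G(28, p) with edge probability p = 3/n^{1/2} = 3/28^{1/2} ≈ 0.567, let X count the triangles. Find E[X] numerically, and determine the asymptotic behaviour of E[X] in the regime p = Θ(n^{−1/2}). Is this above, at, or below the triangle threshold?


Number of potential triangles: C(28, 3) = 3276.
Each occurs with probability p³ ≈ (0.567)³ ≈ 1.82233e-01.
By linearity: E[X] = C(28, 3)·p³ ≈ 3276 · 1.82233e-01 ≈ 596.995.
Since α = 1/2 < 1, p = c/n^{1/2} ≫ 1/n is above the triangle threshold p ~ 1/n. Asymptotically E[X] ~ (c³/6)·n^{3(1−α)} = (3³/6)·n^{1.5} → ∞; triangles are abundant w.h.p.

E[X] ≈ 596.995; in regime p = Θ(1/n^{1/2}) E[X] diverges (above the triangle threshold p ~ 1/n).


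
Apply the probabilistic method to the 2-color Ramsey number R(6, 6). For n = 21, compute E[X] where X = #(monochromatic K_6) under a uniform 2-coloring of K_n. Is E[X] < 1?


E[X] = C(21, 6) · 2^{1 − 15} = 54264 · 2^{−14} = 54264/16384.
As a reduced fraction: E[X] = 6783/2048 ≈ 3.312.
Is E[X] < 1? NO.
Since E[X] ≥ 1, the first-moment bound is inconclusive at n = 21; it does NOT by itself certify R(6, 6) > 21.

E[X] = 6783/2048 ≈ 3.312; E[X] ≥ 1; first-moment method inconclusive here.


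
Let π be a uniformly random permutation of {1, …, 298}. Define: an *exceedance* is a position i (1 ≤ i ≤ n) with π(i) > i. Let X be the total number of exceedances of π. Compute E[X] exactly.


Write X = Σ_{i=1}^{298} X_i, where X_i = 1_{π(i) > i}.
For each fixed i, π(i) is uniform over {1, …, 298} (marginal of a uniform permutation), so P[π(i) > i] = (n − i)/n. Summing: Σ_{i=1}^{298} (n − i)/n = (0 + 1 + … + 297)/298 = 298(298 − 1)/(2·298) = (298 − 1)/2.
Hence E[X] = Σ_{i=1}^{298} (298 − i)/298 = 297/2 ≈ 148.500.

E[X] = 297/2 = 148.500.


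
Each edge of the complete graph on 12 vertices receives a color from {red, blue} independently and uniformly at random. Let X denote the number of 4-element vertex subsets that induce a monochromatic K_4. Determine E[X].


Let X = Σ_S X_S over the C(12, 4) = 495 subsets S of size 4, where X_S = 1 if the K_4 on S is monochromatic.
For a fixed S, the K_4 on S has C(4, 2) = 6 edges. P[all 6 edges red] = (1/2)^6, and likewise for blue, so P[monochromatic] = 2·(1/2)^6 = 2^{1 − 6} = 1/32.
By linearity of expectation: E[X] = C(12, 4) · 2^{1 − 6} = 495 · 1/32 = 495/32.
Numerically: E[X] ≈ 15.4688.

E[X] = C(12,4)·2^(1−C(4,2)) = 495/32 ≈ 15.4688.


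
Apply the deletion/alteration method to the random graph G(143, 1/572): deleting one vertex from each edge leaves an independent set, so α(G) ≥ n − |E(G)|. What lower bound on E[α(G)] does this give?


E[|E(G)|] = C(143, 2)·p = 10153 · (1/572) = 71/4.
E[α(G)] ≥ n − E[|E(G)|] = 143 − 71/4 = 501/4.
Numerically: ≈ 125.2500.
(This is only a lower bound; the true E[α(G)] may be larger.)

E[α(G)] ≥ 501/4 ≈ 125.2500.


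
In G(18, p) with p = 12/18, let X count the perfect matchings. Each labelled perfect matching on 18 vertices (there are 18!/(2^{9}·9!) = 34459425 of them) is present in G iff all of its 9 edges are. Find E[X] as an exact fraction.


K_18 has 18!/(2^{9}·9!) = 34459425 labelled perfect matchings.
For each such perfect matching H, let X_H = 1 if all 9 edges of H are present in G. Then P[X_H = 1] = p^{9} = (2/3)^{9} = 512/19683.
By linearity: E[X] = Σ_H E[X_H] = 34459425 · p^{9} = 34459425 · 512/19683 = 217817600/243.
Numerically: E[X] ≈ 896369.

E[X] = 34459425 · (2/3)^{9} = 217817600/243 ≈ 896369.


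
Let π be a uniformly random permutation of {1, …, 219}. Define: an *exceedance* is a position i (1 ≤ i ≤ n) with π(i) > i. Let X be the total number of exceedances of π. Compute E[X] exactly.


Write X = Σ_{i=1}^{219} X_i, where X_i = 1_{π(i) > i}.
For each fixed i, π(i) is uniform over {1, …, 219} (marginal of a uniform permutation), so P[π(i) > i] = (n − i)/n. Summing: Σ_{i=1}^{219} (n − i)/n = (0 + 1 + … + 218)/219 = 219(219 − 1)/(2·219) = (219 − 1)/2.
Hence E[X] = Σ_{i=1}^{219} (219 − i)/219 = 109 ≈ 109.000000.

E[X] = 109 = 109.000000.


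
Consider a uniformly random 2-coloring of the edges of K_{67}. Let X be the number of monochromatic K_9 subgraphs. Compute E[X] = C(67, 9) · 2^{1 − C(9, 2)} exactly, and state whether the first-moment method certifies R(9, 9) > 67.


E[X] = C(67, 9) · 2^{1 − 36} = 42757703560 · 2^{−35} = 42757703560/34359738368.
As a reduced fraction: E[X] = 5344712945/4294967296 ≈ 1.2444130.
Is E[X] < 1? NO.
Since E[X] ≥ 1, the first-moment bound is inconclusive at n = 67; it does NOT by itself certify R(9, 9) > 67.

E[X] = 5344712945/4294967296 ≈ 1.2444130; E[X] ≥ 1; first-moment method inconclusive here.


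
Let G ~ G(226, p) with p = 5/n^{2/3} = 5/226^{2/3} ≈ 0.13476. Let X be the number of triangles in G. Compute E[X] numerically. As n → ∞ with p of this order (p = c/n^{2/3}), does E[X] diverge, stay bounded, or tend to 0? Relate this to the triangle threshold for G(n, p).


Number of potential triangles: C(226, 3) = 1898400.
Each occurs with probability p³ ≈ (0.13476)³ ≈ 2.4473334e-03.
By linearity: E[X] = C(226, 3)·p³ ≈ 1898400 · 2.4473334e-03 ≈ 4646.01770.
Since α = 2/3 < 1, p = c/n^{2/3} ≫ 1/n is above the triangle threshold p ~ 1/n. Asymptotically E[X] ~ (c³/6)·n^{3(1−α)} = (5³/6)·n^{1} → ∞; triangles are abundant w.h.p.

E[X] ≈ 4646.01770; in regime p = Θ(1/n^{2/3}) E[X] diverges (above the triangle threshold p ~ 1/n).


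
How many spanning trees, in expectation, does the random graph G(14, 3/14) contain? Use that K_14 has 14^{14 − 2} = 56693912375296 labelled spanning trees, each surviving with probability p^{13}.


K_14 has 14^{14 − 2} = 56693912375296 labelled spanning trees.
For each such spanning tree H, let X_H = 1 if all 13 edges of H are present in G. Then P[X_H = 1] = p^{13} = (3/14)^{13} = 1594323/793714773254144.
By linearity: E[X] = Σ_H E[X_H] = 56693912375296 · p^{13} = 56693912375296 · 1594323/793714773254144 = 1594323/14.
Numerically: E[X] ≈ 1.1388e+05.

E[X] = 56693912375296 · (3/14)^{13} = 1594323/14 ≈ 1.1388e+05.


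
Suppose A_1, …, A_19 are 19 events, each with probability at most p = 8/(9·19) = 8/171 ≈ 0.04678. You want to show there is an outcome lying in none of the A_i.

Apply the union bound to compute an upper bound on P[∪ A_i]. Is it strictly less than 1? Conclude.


Union bound: P[∪_{i=1}^{19} A_i] ≤ Σ_i P[A_i] ≤ 19·p = 19·(8/171) = 8/9.
Numerically: 8/9 ≈ 0.88889.
Is 8/9 < 1? YES.
Since P[∪ A_i] ≤ 8/9 < 1, the complement has P[∩ A_i^c] ≥ 1 − 8/9 = 1/9 > 0, so some outcome avoids every A_i.

19·p = 8/9 ≈ 0.88889; existence CERTIFIED by the union bound.


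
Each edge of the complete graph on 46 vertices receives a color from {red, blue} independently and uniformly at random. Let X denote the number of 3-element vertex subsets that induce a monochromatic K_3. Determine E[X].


Let X = Σ_S X_S over the C(46, 3) = 15180 subsets S of size 3, where X_S = 1 if the K_3 on S is monochromatic.
For a fixed S, the K_3 on S has C(3, 2) = 3 edges. P[all 3 edges red] = (1/2)^3, and likewise for blue, so P[monochromatic] = 2·(1/2)^3 = 2^{1 − 3} = 1/4.
By linearity of expectation: E[X] = C(46, 3) · 2^{1 − 3} = 15180 · 1/4 = 3795.
Numerically: E[X] ≈ 3795.00000.

E[X] = C(46,3)·2^(1−C(3,2)) = 3795 ≈ 3795.00000.


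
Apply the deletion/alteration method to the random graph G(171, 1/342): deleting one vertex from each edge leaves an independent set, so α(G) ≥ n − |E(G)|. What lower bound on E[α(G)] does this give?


E[|E(G)|] = C(171, 2)·p = 14535 · (1/342) = 85/2.
E[α(G)] ≥ n − E[|E(G)|] = 171 − 85/2 = 257/2.
Numerically: ≈ 128.50000.
(This is only a lower bound; the true E[α(G)] may be larger.)

E[α(G)] ≥ 257/2 ≈ 128.50000.


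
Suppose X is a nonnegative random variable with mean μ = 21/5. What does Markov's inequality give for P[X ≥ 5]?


μ = E[X] = 21/5, a = 5.
Markov: P[X ≥ 5] ≤ μ/a = (21/5)/5 = 21/25.
Numerically: ≈ 0.840.
(Since a = 5 > μ = 4.200, the bound 21/25 is < 1 and informative.)

P[X ≥ 5] ≤ 21/25 ≈ 0.840.


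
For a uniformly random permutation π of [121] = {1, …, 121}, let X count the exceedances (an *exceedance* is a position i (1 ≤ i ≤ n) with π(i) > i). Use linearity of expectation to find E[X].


Write X = Σ_{i=1}^{121} X_i, where X_i = 1_{π(i) > i}.
For each fixed i, π(i) is uniform over {1, …, 121} (marginal of a uniform permutation), so P[π(i) > i] = (n − i)/n. Summing: Σ_{i=1}^{121} (n − i)/n = (0 + 1 + … + 120)/121 = 121(121 − 1)/(2·121) = (121 − 1)/2.
Hence E[X] = Σ_{i=1}^{121} (121 − i)/121 = 60 ≈ 60.0000.

E[X] = 60 = 60.0000.


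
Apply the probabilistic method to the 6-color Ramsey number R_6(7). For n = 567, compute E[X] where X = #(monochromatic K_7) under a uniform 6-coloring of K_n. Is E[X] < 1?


E[X] = C(567, 7) · 6^{1 − 21} = 3601671315933933 · 6^{−20} = 3601671315933933/3656158440062976.
As a reduced fraction: E[X] = 44465077974493/45137758519296 ≈ 0.985.
Is E[X] < 1? YES.
Since E[X] < 1, there exists a 6-coloring of K_{567} with no monochromatic K_7; hence R_6(7) > 567.

E[X] = 44465077974493/45137758519296 ≈ 0.985; E[X] < 1, so R_6(7) > 567.


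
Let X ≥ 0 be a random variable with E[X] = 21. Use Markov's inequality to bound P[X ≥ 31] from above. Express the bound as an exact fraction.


μ = E[X] = 21, a = 31.
Markov: P[X ≥ 31] ≤ μ/a = (21)/31 = 21/31.
Numerically: ≈ 0.677.
(Since a = 31 > μ = 21.000, the bound 21/31 is < 1 and informative.)

P[X ≥ 31] ≤ 21/31 ≈ 0.677.


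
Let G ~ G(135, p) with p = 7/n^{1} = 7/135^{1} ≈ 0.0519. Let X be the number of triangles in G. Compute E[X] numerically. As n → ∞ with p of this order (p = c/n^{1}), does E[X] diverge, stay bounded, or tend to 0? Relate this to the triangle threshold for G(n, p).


Number of potential triangles: C(135, 3) = 400995.
Each occurs with probability p³ ≈ (0.0519)³ ≈ 1.39410e-04.
By linearity: E[X] = C(135, 3)·p³ ≈ 400995 · 1.39410e-04 ≈ 55.903.
Here α = 1, so p = 7/n is exactly at the triangle threshold p ~ 1/n. Asymptotically E[X] → c³/6 = 7³/6 = 343/6 ≈ 57.167, a bounded constant. In this regime the triangle count is asymptotically Poisson(c³/6).

E[X] ≈ 55.903; in regime p = Θ(1/n^{1}) E[X] stays bounded (at the triangle threshold p ~ 1/n).
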